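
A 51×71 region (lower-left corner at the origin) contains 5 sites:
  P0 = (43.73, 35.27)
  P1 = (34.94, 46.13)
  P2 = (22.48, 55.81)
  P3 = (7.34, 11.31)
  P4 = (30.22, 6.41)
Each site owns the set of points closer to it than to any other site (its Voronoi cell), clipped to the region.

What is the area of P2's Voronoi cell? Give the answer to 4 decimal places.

1. box [0,51]×[0,71]: [(0, 0) (51, 0) (51, 71) (0, 71)]
2. ⊥bis P2·P0 via (33.105,45.54): [(0, 11.2907) (51, 64.0536) (51, 71) (0, 71)]  |A|=1699.7219
3. ⊥bis P2·P1 via (28.71,50.97): [(0, 14.0148) (44.271, 71) (0, 71)]  |A|=1261.3973
4. ⊥bis P2·P3 via (14.91,33.56): [(0, 38.6328) (15.127, 33.4862) (44.271, 71) (0, 71)]  |A|=1075.1986
5. ⊥bis P2·P4 via (26.35,31.11): [(0, 38.6328) (15.127, 33.4862) (44.271, 71) (0, 71)]  |A|=1075.1986
6. canonical 4-gon: [(0, 38.6328) (15.127, 33.4862) (44.271, 71) (0, 71)]
7. shoelace: 1075.1986

Area of P2's cell: 1075.1986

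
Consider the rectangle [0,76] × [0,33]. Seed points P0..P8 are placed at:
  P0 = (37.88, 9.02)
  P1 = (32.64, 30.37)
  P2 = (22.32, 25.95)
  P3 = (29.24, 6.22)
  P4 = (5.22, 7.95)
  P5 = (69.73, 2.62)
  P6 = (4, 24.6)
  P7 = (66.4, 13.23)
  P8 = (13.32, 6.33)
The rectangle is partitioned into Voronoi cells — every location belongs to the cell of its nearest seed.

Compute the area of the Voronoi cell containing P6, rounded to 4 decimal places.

1. box [0,76]×[0,33]: [(0, 0) (76, 0) (76, 33) (0, 33)]
2. ⊥bis P6·P0 via (20.94,16.81): [(0, 0) (13.2098, 0) (28.3851, 33) (0, 33)]  |A|=686.3156
3. ⊥bis P6·P1 via (18.32,27.485): [(0, 0) (13.2098, 0) (20.6136, 16.1003) (17.2089, 33) (0, 33)]  |A|=591.8785
4. ⊥bis P6·P2 via (13.16,25.275): [(0, 0) (13.2098, 0) (14.7722, 3.3975) (12.5907, 33) (0, 33)]  |A|=452.5394
5. ⊥bis P6·P3 via (16.62,15.41): [(0, 0) (5.3983, 0) (14.1381, 12.0018) (12.5907, 33) (0, 33)]  |A|=397.8649
6. ⊥bis P6·P4 via (4.61,16.275): [(0, 15.9372) (13.7737, 16.9465) (12.5907, 33) (0, 33)]  |A|=218.5722
7. ⊥bis P6·P5 via (36.865,13.61): [(0, 15.9372) (13.7737, 16.9465) (12.5907, 33) (0, 33)]  |A|=218.5722
8. ⊥bis P6·P7 via (35.2,18.915): [(0, 15.9372) (13.7737, 16.9465) (12.5907, 33) (0, 33)]  |A|=218.5722
9. ⊥bis P6·P8 via (8.66,15.465): [(0, 15.9372) (11.1935, 16.7574) (13.6937, 18.0328) (12.5907, 33) (0, 33)]  |A|=217.1631
10. canonical 5-gon: [(0, 15.9372) (11.1935, 16.7574) (13.6937, 18.0328) (12.5907, 33) (0, 33)]
11. shoelace: 217.1631

Area of P6's cell: 217.1631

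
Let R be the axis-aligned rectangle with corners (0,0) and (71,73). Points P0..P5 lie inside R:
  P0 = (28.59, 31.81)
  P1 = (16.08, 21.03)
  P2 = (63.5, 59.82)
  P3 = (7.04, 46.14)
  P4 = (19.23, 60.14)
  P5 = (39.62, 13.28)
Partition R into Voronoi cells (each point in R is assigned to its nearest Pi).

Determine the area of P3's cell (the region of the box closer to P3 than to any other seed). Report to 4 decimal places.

1. box [0,71]×[0,73]: [(0, 0) (71, 0) (71, 73) (0, 73)]
2. ⊥bis P3·P0 via (17.815,38.975): [(0, 12.1841) (40.4404, 73) (0, 73)]  |A|=1229.7104
3. ⊥bis P3·P1 via (11.56,33.585): [(0, 29.4232) (15.0715, 34.8492) (40.4404, 73) (0, 73)]  |A|=1099.8011
4. ⊥bis P3·P2 via (35.27,52.98): [(0, 29.4232) (15.0715, 34.8492) (33.0955, 61.9544) (30.4192, 73) (0, 73)]  |A|=1044.4563
5. ⊥bis P3·P4 via (13.135,53.14): [(0, 64.5768) (0, 29.4232) (15.0715, 34.8492) (22.0642, 45.3652)]  |A|=448.0935
6. ⊥bis P3·P5 via (23.33,29.71): [(0, 64.5768) (0, 29.4232) (15.0715, 34.8492) (22.0642, 45.3652)]  |A|=448.0935
7. canonical 4-gon: [(0, 64.5768) (0, 29.4232) (15.0715, 34.8492) (22.0642, 45.3652)]
8. shoelace: 448.0935

Area of P3's cell: 448.0935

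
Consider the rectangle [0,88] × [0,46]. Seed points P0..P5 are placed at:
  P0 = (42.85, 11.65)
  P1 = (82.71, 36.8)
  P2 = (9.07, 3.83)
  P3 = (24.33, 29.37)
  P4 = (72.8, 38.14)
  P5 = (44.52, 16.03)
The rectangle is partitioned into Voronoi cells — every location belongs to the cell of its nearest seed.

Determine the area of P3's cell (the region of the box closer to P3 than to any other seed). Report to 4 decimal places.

Area of P3's cell: 1121.0408

1. box [0,88]×[0,46]: [(0, 0) (88, 0) (88, 46) (0, 46)]
2. ⊥bis P3·P0 via (33.59,20.51): [(0, 0) (13.966, 0) (57.9789, 46) (0, 46)]  |A|=1654.7323
3. ⊥bis P3·P1 via (53.52,33.085): [(0, 0) (13.966, 0) (52.5928, 40.3707) (51.8763, 46) (0, 46)]  |A|=1637.5555
4. ⊥bis P3·P2 via (16.7,16.6): [(0, 26.5782) (25.0661, 11.6013) (52.5928, 40.3707) (51.8763, 46) (0, 46)]  |A|=1223.4383
5. ⊥bis P3·P4 via (48.565,33.755): [(0, 26.5782) (25.0661, 11.6013) (48.1989, 35.7784) (46.3494, 46) (0, 46)]  |A|=1181.1793
6. ⊥bis P3·P5 via (34.425,22.7): [(0, 26.5782) (25.0661, 11.6013) (31.6123, 18.443) (47.0955, 41.8767) (46.3494, 46) (0, 46)]  |A|=1121.0408
7. canonical 6-gon: [(0, 26.5782) (25.0661, 11.6013) (31.6123, 18.443) (47.0955, 41.8767) (46.3494, 46) (0, 46)]
8. shoelace: 1121.0408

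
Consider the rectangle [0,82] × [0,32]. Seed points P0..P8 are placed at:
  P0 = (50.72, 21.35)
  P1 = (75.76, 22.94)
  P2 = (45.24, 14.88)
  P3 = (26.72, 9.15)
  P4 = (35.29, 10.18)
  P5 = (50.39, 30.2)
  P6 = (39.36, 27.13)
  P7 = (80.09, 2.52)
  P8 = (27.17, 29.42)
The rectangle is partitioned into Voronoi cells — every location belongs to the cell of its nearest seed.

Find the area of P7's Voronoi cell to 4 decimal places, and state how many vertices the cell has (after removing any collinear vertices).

Area of P7's cell: 234.9534 (5 vertices)

1. box [0,82]×[0,32]: [(0, 0) (82, 0) (82, 32) (0, 32)]
2. ⊥bis P7·P0 via (65.405,11.935): [(57.7531, 0) (82, 0) (82, 32) (78.2693, 32)]  |A|=447.6418
3. ⊥bis P7·P1 via (77.925,12.73): [(64.025, 9.7825) (57.7531, 0) (82, 0) (82, 13.5941)]  |A|=240.7751
4. ⊥bis P7·P2 via (62.665,8.7): [(64.025, 9.7825) (61.8405, 6.3753) (59.5794, 0) (82, 0) (82, 13.5941)]  |A|=234.9534
5. ⊥bis P7·P3 via (53.405,5.835): [(64.025, 9.7825) (61.8405, 6.3753) (59.5794, 0) (82, 0) (82, 13.5941)]  |A|=234.9534
6. ⊥bis P7·P4 via (57.69,6.35): [(64.025, 9.7825) (61.8405, 6.3753) (59.5794, 0) (82, 0) (82, 13.5941)]  |A|=234.9534
7. ⊥bis P7·P5 via (65.24,16.36): [(64.025, 9.7825) (61.8405, 6.3753) (59.5794, 0) (82, 0) (82, 13.5941)]  |A|=234.9534
8. ⊥bis P7·P6 via (59.725,14.825): [(64.025, 9.7825) (61.8405, 6.3753) (59.5794, 0) (82, 0) (82, 13.5941)]  |A|=234.9534
9. ⊥bis P7·P8 via (53.63,15.97): [(64.025, 9.7825) (61.8405, 6.3753) (59.5794, 0) (82, 0) (82, 13.5941)]  |A|=234.9534
10. canonical 5-gon: [(64.025, 9.7825) (61.8405, 6.3753) (59.5794, 0) (82, 0) (82, 13.5941)]
11. shoelace: 234.9534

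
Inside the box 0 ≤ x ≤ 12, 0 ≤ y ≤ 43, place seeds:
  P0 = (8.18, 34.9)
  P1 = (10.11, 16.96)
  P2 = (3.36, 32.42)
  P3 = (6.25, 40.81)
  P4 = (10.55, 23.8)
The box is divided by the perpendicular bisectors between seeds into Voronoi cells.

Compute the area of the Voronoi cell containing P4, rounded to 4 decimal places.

1. box [0,12]×[0,43]: [(0, 0) (12, 0) (12, 43) (0, 43)]
2. ⊥bis P4·P0 via (9.365,29.35): [(0, 27.3504) (0, 0) (12, 0) (12, 29.9126)]  |A|=343.5783
3. ⊥bis P4·P1 via (10.33,20.38): [(0, 27.3504) (0, 21.0445) (12, 20.2726) (12, 29.9126)]  |A|=95.6759
4. ⊥bis P4·P2 via (6.955,28.11): [(8.1239, 29.085) (0, 22.3088) (0, 21.0445) (12, 20.2726) (12, 29.9126)]  |A|=75.1968
5. ⊥bis P4·P3 via (8.4,32.305): [(8.1239, 29.085) (0, 22.3088) (0, 21.0445) (12, 20.2726) (12, 29.9126)]  |A|=75.1968
6. canonical 5-gon: [(8.1239, 29.085) (0, 22.3088) (0, 21.0445) (12, 20.2726) (12, 29.9126)]
7. shoelace: 75.1968

Area of P4's cell: 75.1968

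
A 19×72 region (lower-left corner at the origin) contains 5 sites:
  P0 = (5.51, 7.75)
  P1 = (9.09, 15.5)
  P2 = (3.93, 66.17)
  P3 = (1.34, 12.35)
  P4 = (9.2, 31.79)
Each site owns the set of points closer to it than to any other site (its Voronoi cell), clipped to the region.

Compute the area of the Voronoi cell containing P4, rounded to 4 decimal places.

1. box [0,19]×[0,72]: [(0, 0) (19, 0) (19, 72) (0, 72)]
2. ⊥bis P4·P0 via (7.355,19.77): [(0, 20.8989) (19, 17.9826) (19, 72) (0, 72)]  |A|=998.6257
3. ⊥bis P4·P1 via (9.145,23.645): [(0, 23.7068) (19, 23.5785) (19, 72) (0, 72)]  |A|=918.7905
4. ⊥bis P4·P2 via (6.565,48.98): [(0, 47.9737) (0, 23.7068) (19, 23.5785) (19, 50.8861)]  |A|=489.9586
5. ⊥bis P4·P3 via (5.27,22.07): [(0, 47.9737) (0, 24.2008) (1.2426, 23.6984) (19, 23.5785) (19, 50.8861)]  |A|=489.6517
6. canonical 5-gon: [(0, 47.9737) (0, 24.2008) (1.2426, 23.6984) (19, 23.5785) (19, 50.8861)]
7. shoelace: 489.6517

Area of P4's cell: 489.6517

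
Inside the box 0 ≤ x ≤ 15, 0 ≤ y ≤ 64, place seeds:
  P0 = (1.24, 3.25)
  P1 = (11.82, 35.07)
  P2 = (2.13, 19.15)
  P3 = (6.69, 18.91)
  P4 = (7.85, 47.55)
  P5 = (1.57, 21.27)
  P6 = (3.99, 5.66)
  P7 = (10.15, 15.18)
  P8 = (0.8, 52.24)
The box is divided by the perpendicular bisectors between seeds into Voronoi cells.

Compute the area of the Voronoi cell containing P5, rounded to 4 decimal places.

1. box [0,15]×[0,64]: [(0, 0) (15, 0) (15, 64) (0, 64)]
2. ⊥bis P5·P0 via (1.405,12.26): [(0, 12.2857) (15, 12.011) (15, 64) (0, 64)]  |A|=777.7743
3. ⊥bis P5·P1 via (6.695,28.17): [(0, 33.1427) (0, 12.2857) (15, 12.011) (15, 22.0014)]  |A|=231.3555
4. ⊥bis P5·P2 via (1.85,20.21): [(13.3294, 23.2423) (0, 33.1427) (0, 19.7213)]  |A|=89.4496
5. ⊥bis P5·P3 via (4.13,20.09): [(4.5091, 20.9124) (7.5587, 27.5285) (0, 33.1427) (0, 19.7213)]  |A|=63.8242
6. ⊥bis P5·P4 via (4.71,34.41): [(4.5091, 20.9124) (7.5587, 27.5285) (0, 33.1427) (0, 19.7213)]  |A|=63.8242
7. ⊥bis P5·P6 via (2.78,13.465): [(4.5091, 20.9124) (7.5587, 27.5285) (0, 33.1427) (0, 19.7213)]  |A|=63.8242
8. ⊥bis P5·P7 via (5.86,18.225): [(4.5091, 20.9124) (7.5587, 27.5285) (0, 33.1427) (0, 19.7213)]  |A|=63.8242
9. ⊥bis P5·P8 via (1.185,36.755): [(4.5091, 20.9124) (7.5587, 27.5285) (0, 33.1427) (0, 19.7213)]  |A|=63.8242
10. canonical 4-gon: [(4.5091, 20.9124) (7.5587, 27.5285) (0, 33.1427) (0, 19.7213)]
11. shoelace: 63.8242

Area of P5's cell: 63.8242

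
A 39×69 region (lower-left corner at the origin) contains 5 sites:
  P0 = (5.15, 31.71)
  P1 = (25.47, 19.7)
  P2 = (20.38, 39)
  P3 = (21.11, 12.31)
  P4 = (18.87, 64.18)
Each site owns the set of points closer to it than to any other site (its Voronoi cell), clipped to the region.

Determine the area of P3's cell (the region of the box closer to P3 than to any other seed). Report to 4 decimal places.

1. box [0,39]×[0,69]: [(0, 0) (39, 0) (39, 69) (0, 69)]
2. ⊥bis P3·P0 via (13.13,22.01): [(0, 11.2082) (0, 0) (39, 0) (39, 43.2927)]  |A|=1062.7685
3. ⊥bis P3·P1 via (23.29,16.005): [(13.1224, 22.0037) (0, 11.2082) (0, 0) (39, 0) (39, 6.7363)]  |A|=589.7721
4. ⊥bis P3·P2 via (20.745,25.655): [(13.1224, 22.0037) (0, 11.2082) (0, 0) (39, 0) (39, 6.7363)]  |A|=589.7721
5. ⊥bis P3·P4 via (19.99,38.245): [(13.1224, 22.0037) (0, 11.2082) (0, 0) (39, 0) (39, 6.7363)]  |A|=589.7721
6. canonical 5-gon: [(13.1224, 22.0037) (0, 11.2082) (0, 0) (39, 0) (39, 6.7363)]
7. shoelace: 589.7721

Area of P3's cell: 589.7721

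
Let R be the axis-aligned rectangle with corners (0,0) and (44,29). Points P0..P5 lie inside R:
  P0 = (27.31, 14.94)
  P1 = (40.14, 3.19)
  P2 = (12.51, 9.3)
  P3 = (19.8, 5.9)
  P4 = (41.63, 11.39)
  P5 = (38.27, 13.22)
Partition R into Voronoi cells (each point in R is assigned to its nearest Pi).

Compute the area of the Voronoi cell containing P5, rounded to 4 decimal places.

1. box [0,44]×[0,29]: [(0, 0) (44, 0) (44, 29) (0, 29)]
2. ⊥bis P5·P0 via (32.79,14.08): [(30.5804, 0) (44, 0) (44, 29) (35.1315, 29)]  |A|=323.1785
3. ⊥bis P5·P1 via (39.205,8.205): [(31.6469, 6.7959) (44, 9.099) (44, 29) (35.1315, 29)]  |A|=221.3791
4. ⊥bis P5·P2 via (25.39,11.26): [(31.6469, 6.7959) (44, 9.099) (44, 29) (35.1315, 29)]  |A|=221.3791
5. ⊥bis P5·P3 via (29.035,9.56): [(31.6469, 6.7959) (44, 9.099) (44, 29) (35.1315, 29)]  |A|=221.3791
6. ⊥bis P5·P4 via (39.95,12.305): [(31.6469, 6.7959) (37.5488, 7.8962) (44, 19.7411) (44, 29) (35.1315, 29)]  |A|=187.0519
7. canonical 5-gon: [(31.6469, 6.7959) (37.5488, 7.8962) (44, 19.7411) (44, 29) (35.1315, 29)]
8. shoelace: 187.0519

Area of P5's cell: 187.0519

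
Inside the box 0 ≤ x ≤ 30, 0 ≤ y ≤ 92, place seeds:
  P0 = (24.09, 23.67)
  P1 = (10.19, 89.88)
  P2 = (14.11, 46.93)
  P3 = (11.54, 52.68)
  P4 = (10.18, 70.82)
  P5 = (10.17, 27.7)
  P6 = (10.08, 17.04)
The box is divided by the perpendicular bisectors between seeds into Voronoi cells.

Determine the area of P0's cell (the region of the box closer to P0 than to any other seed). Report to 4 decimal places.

Area of P0's cell: 371.7756

1. box [0,30]×[0,92]: [(0, 0) (30, 0) (30, 92) (0, 92)]
2. ⊥bis P0·P1 via (17.14,56.775): [(0, 53.1767) (0, 0) (30, 0) (30, 59.4748)]  |A|=1689.772
3. ⊥bis P0·P2 via (19.1,35.3): [(0, 27.1049) (0, 0) (30, 0) (30, 39.9768)]  |A|=1006.2253
4. ⊥bis P0·P3 via (17.815,38.175): [(0, 27.1049) (0, 0) (30, 0) (30, 39.9768)]  |A|=1006.2253
5. ⊥bis P0·P4 via (17.135,47.245): [(0, 27.1049) (0, 0) (30, 0) (30, 39.9768)]  |A|=1006.2253
6. ⊥bis P0·P5 via (17.13,25.685): [(20.0291, 35.6986) (9.6939, 0) (30, 0) (30, 39.9768)]  |A|=561.753
7. ⊥bis P0·P6 via (17.085,20.355): [(20.0291, 35.6986) (16.1555, 22.3191) (26.7177, 0) (30, 0) (30, 39.9768)]  |A|=371.7756
8. canonical 5-gon: [(20.0291, 35.6986) (16.1555, 22.3191) (26.7177, 0) (30, 0) (30, 39.9768)]
9. shoelace: 371.7756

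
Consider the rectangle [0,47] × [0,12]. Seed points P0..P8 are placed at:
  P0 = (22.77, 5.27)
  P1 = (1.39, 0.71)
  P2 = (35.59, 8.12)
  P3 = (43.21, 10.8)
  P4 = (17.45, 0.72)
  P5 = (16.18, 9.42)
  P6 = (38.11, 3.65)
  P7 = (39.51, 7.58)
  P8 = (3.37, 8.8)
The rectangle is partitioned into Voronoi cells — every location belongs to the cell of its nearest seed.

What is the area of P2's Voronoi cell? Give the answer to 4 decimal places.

Area of P2's cell: 69.1538

1. box [0,47]×[0,12]: [(0, 0) (47, 0) (47, 12) (0, 12)]
2. ⊥bis P2·P0 via (29.18,6.695): [(30.6684, 0) (47, 0) (47, 12) (28.0007, 12)]  |A|=211.9859
3. ⊥bis P2·P1 via (18.49,4.415): [(30.6684, 0) (47, 0) (47, 12) (28.0007, 12)]  |A|=211.9859
4. ⊥bis P2·P3 via (39.4,9.46): [(30.6684, 0) (42.7271, 0) (38.5067, 12) (28.0007, 12)]  |A|=135.3888
5. ⊥bis P2·P4 via (26.52,4.42): [(30.6684, 0) (42.7271, 0) (38.5067, 12) (28.0007, 12)]  |A|=135.3888
6. ⊥bis P2·P5 via (25.885,8.77): [(30.6684, 0) (42.7271, 0) (38.5067, 12) (28.0007, 12)]  |A|=135.3888
7. ⊥bis P2·P6 via (36.85,5.885): [(30.1942, 2.1328) (40.0274, 7.6763) (38.5067, 12) (28.0007, 12)]  |A|=77.3056
8. ⊥bis P2·P7 via (37.55,7.85): [(30.1942, 2.1328) (37.3155, 6.1474) (38.1217, 12) (28.0007, 12)]  |A|=69.1538
9. ⊥bis P2·P8 via (19.48,8.46): [(30.1942, 2.1328) (37.3155, 6.1474) (38.1217, 12) (28.0007, 12)]  |A|=69.1538
10. canonical 4-gon: [(30.1942, 2.1328) (37.3155, 6.1474) (38.1217, 12) (28.0007, 12)]
11. shoelace: 69.1538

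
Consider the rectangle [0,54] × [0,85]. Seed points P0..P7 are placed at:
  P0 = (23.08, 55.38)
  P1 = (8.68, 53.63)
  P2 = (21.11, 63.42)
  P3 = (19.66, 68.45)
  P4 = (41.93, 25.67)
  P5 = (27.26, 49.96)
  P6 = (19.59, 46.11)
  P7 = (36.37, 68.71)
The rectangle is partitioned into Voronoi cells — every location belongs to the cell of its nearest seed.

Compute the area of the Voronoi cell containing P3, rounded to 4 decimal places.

1. box [0,54]×[0,85]: [(0, 0) (54, 0) (54, 85) (0, 85)]
2. ⊥bis P3·P0 via (21.37,61.915): [(0, 56.3232) (54, 70.4532) (54, 85) (0, 85)]  |A|=1167.0377
3. ⊥bis P3·P1 via (14.17,61.04): [(0, 71.5384) (15.1764, 60.2943) (54, 70.4532) (54, 85) (0, 85)]  |A|=1051.581
4. ⊥bis P3·P2 via (20.385,65.935): [(0, 71.5384) (11.1545, 63.2741) (54, 75.6252) (54, 85) (0, 85)]  |A|=862.511
5. ⊥bis P3·P4 via (30.795,47.06): [(0, 71.5384) (11.1545, 63.2741) (54, 75.6252) (54, 85) (0, 85)]  |A|=862.511
6. ⊥bis P3·P5 via (23.46,59.205): [(0, 71.5384) (11.1545, 63.2741) (54, 75.6252) (54, 85) (0, 85)]  |A|=862.511
7. ⊥bis P3·P6 via (19.625,57.28): [(0, 71.5384) (11.1545, 63.2741) (54, 75.6252) (54, 85) (0, 85)]  |A|=862.511
8. ⊥bis P3·P7 via (28.015,68.58): [(0, 71.5384) (11.1545, 63.2741) (28.0219, 68.1365) (27.7595, 85) (0, 85)]  |A|=519.488
9. canonical 5-gon: [(0, 71.5384) (11.1545, 63.2741) (28.0219, 68.1365) (27.7595, 85) (0, 85)]
10. shoelace: 519.488

Area of P3's cell: 519.4880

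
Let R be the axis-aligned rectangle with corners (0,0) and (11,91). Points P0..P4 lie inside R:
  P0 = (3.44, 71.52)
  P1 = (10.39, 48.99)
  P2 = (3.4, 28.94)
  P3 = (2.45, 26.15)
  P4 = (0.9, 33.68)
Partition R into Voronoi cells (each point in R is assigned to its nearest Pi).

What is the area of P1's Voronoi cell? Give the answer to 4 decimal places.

1. box [0,11]×[0,91]: [(0, 0) (11, 0) (11, 91) (0, 91)]
2. ⊥bis P1·P0 via (6.915,60.255): [(0, 58.1219) (0, 0) (11, 0) (11, 61.5151)]  |A|=658.0035
3. ⊥bis P1·P2 via (6.895,38.965): [(0, 58.1219) (0, 41.3688) (11, 37.5339) (11, 61.5151)]  |A|=224.0388
4. ⊥bis P1·P3 via (6.42,37.57): [(0, 58.1219) (0, 41.3688) (11, 37.5339) (11, 61.5151)]  |A|=224.0388
5. ⊥bis P1·P4 via (5.645,41.335): [(0, 58.1219) (0, 44.8341) (11, 38.0157) (11, 61.5151)]  |A|=202.3299
6. canonical 4-gon: [(0, 58.1219) (0, 44.8341) (11, 38.0157) (11, 61.5151)]
7. shoelace: 202.3299

Area of P1's cell: 202.3299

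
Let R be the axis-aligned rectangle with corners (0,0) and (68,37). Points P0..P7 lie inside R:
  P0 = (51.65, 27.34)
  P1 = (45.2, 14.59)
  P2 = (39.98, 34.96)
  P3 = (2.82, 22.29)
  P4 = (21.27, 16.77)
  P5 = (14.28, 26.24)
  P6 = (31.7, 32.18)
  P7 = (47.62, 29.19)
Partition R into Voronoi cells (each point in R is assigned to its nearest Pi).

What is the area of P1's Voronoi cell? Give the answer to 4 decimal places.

1. box [0,68]×[0,37]: [(0, 0) (68, 0) (68, 37) (0, 37)]
2. ⊥bis P1·P0 via (48.425,20.965): [(0, 0) (68, 0) (68, 11.0624) (16.7279, 37) (0, 37)]  |A|=1851.0613
3. ⊥bis P1·P2 via (42.59,24.775): [(0, 13.8609) (0, 0) (68, 0) (68, 11.0624) (41.464, 24.4865)]  |A|=1266.6792
4. ⊥bis P1·P3 via (24.01,18.44): [(24.3099, 20.0906) (20.6596, 0) (68, 0) (68, 11.0624) (41.464, 24.4865)]  |A|=890.6686
5. ⊥bis P1·P4 via (33.235,15.68): [(33.8597, 22.5378) (31.8066, 0) (68, 0) (68, 11.0624) (41.464, 24.4865)]  |A|=673.5908
6. ⊥bis P1·P5 via (29.74,20.415): [(33.8597, 22.5378) (31.8066, 0) (68, 0) (68, 11.0624) (41.464, 24.4865)]  |A|=673.5908
7. ⊥bis P1·P6 via (38.45,23.385): [(39.0937, 23.879) (33.5977, 19.6609) (31.8066, 0) (68, 0) (68, 11.0624) (41.464, 24.4865)]  |A|=666.2378
8. ⊥bis P1·P7 via (46.41,21.89): [(38.2618, 23.2406) (33.5977, 19.6609) (31.8066, 0) (68, 0) (68, 11.0624) (46.6874, 21.844)]  |A|=658.2492
9. canonical 6-gon: [(38.2618, 23.2406) (33.5977, 19.6609) (31.8066, 0) (68, 0) (68, 11.0624) (46.6874, 21.844)]
10. shoelace: 658.2492

Area of P1's cell: 658.2492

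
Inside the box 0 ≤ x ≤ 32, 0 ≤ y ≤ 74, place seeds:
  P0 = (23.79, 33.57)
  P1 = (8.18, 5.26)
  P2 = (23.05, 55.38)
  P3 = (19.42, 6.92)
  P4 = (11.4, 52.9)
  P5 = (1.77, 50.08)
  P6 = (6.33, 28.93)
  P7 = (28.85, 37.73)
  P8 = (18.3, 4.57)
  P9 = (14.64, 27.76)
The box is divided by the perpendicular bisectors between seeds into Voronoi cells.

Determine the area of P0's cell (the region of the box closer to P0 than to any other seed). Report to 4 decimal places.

1. box [0,32]×[0,74]: [(0, 0) (32, 0) (32, 74) (0, 74)]
2. ⊥bis P0·P1 via (15.985,19.415): [(0, 28.2291) (32, 10.5844) (32, 74) (0, 74)]  |A|=1746.9847
3. ⊥bis P0·P2 via (23.42,44.475): [(0, 43.6804) (0, 28.2291) (32, 10.5844) (32, 44.7661)]  |A|=794.1285
4. ⊥bis P0·P3 via (21.605,20.245): [(0, 43.6804) (0, 28.2291) (11.4639, 21.9079) (32, 18.5405) (32, 44.7661)]  |A|=712.4354
5. ⊥bis P0·P4 via (17.595,43.235): [(19.3121, 44.3356) (0, 31.9571) (0, 28.2291) (11.4639, 21.9079) (32, 18.5405) (32, 44.7661)]  |A|=599.2347
6. ⊥bis P0·P5 via (12.78,41.825): [(19.3121, 44.3356) (10.3603, 38.5978) (1.8297, 27.2202) (11.4639, 21.9079) (32, 18.5405) (32, 44.7661)]  |A|=565.2109
7. ⊥bis P0·P6 via (15.06,31.25): [(19.3121, 44.3356) (12.7075, 40.1023) (17.8196, 20.8657) (32, 18.5405) (32, 44.7661)]  |A|=408.8609
8. ⊥bis P0·P7 via (26.32,35.65): [(19.2251, 44.2799) (12.7075, 40.1023) (17.8196, 20.8657) (32, 18.5405) (32, 28.7412)]  |A|=306.1672
9. ⊥bis P0·P8 via (21.045,19.07): [(19.2251, 44.2799) (12.7075, 40.1023) (17.8196, 20.8657) (32, 18.5405) (32, 28.7412)]  |A|=306.1672
10. ⊥bis P0·P9 via (19.215,30.665): [(19.2251, 44.2799) (13.0736, 40.3369) (26.3226, 19.4714) (32, 18.5405) (32, 28.7412)]  |A|=222.5732
11. canonical 5-gon: [(19.2251, 44.2799) (13.0736, 40.3369) (26.3226, 19.4714) (32, 18.5405) (32, 28.7412)]
12. shoelace: 222.5732

Area of P0's cell: 222.5732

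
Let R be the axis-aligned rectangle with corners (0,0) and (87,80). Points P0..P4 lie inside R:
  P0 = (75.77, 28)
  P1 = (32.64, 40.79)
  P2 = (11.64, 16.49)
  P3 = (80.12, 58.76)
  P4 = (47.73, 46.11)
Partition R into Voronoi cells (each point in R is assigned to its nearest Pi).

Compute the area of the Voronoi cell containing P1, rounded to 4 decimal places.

1. box [0,87]×[0,80]: [(0, 0) (87, 0) (87, 80) (0, 80)]
2. ⊥bis P1·P0 via (54.205,34.395): [(0, 0) (44.0053, 0) (67.7289, 80) (0, 80)]  |A|=4469.3709
3. ⊥bis P1·P2 via (22.14,28.64): [(0, 47.7733) (46.3054, 7.7563) (67.7289, 80) (0, 80)]  |A|=3192.6295
4. ⊥bis P1·P3 via (56.38,49.775): [(0, 47.7733) (46.3054, 7.7563) (57.7177, 46.2405) (44.9406, 80) (0, 80)]  |A|=2807.9675
5. ⊥bis P1·P4 via (40.185,43.45): [(0, 47.7733) (46.3054, 7.7563) (49.2583, 17.7139) (27.2992, 80) (0, 80)]  |A|=1933.5252
6. canonical 5-gon: [(0, 47.7733) (46.3054, 7.7563) (49.2583, 17.7139) (27.2992, 80) (0, 80)]
7. shoelace: 1933.5252

Area of P1's cell: 1933.5252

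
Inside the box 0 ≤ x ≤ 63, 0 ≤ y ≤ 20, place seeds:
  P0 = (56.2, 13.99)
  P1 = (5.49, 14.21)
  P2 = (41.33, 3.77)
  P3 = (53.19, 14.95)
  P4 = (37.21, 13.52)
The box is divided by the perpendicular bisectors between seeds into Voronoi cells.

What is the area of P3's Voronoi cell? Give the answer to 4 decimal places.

Area of P3's cell: 113.9743

1. box [0,63]×[0,20]: [(0, 0) (63, 0) (63, 20) (0, 20)]
2. ⊥bis P3·P0 via (54.695,14.47): [(0, 0) (50.08, 0) (56.4587, 20) (0, 20)]  |A|=1065.387
3. ⊥bis P3·P1 via (29.34,14.58): [(29.5662, 0) (50.08, 0) (56.4587, 20) (29.2559, 20)]  |A|=477.166
4. ⊥bis P3·P2 via (47.26,9.36): [(51.5977, 4.7585) (56.4587, 20) (37.2301, 20)]  |A|=146.5367
5. ⊥bis P3·P4 via (45.2,14.235): [(45.4659, 11.2632) (51.5977, 4.7585) (56.4587, 20) (44.6841, 20)]  |A|=113.9743
6. canonical 4-gon: [(45.4659, 11.2632) (51.5977, 4.7585) (56.4587, 20) (44.6841, 20)]
7. shoelace: 113.9743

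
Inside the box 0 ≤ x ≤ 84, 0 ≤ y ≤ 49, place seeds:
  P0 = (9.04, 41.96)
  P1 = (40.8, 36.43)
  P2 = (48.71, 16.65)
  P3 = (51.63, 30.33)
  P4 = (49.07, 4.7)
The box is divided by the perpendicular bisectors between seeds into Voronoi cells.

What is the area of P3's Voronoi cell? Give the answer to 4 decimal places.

1. box [0,84]×[0,49]: [(0, 0) (84, 0) (84, 49) (0, 49)]
2. ⊥bis P3·P0 via (30.335,36.145): [(20.4649, 0) (84, 0) (84, 49) (33.8453, 49)]  |A|=2785.3994
3. ⊥bis P3·P1 via (46.215,33.38): [(27.4137, 0) (84, 0) (84, 49) (55.013, 49)]  |A|=2096.5464
4. ⊥bis P3·P2 via (50.17,23.49): [(41.6668, 25.305) (84, 16.269) (84, 49) (55.013, 49)]  |A|=1036.2287
5. ⊥bis P3·P4 via (50.35,17.515): [(41.6668, 25.305) (84, 16.269) (84, 49) (55.013, 49)]  |A|=1036.2287
6. canonical 4-gon: [(41.6668, 25.305) (84, 16.269) (84, 49) (55.013, 49)]
7. shoelace: 1036.2287

Area of P3's cell: 1036.2287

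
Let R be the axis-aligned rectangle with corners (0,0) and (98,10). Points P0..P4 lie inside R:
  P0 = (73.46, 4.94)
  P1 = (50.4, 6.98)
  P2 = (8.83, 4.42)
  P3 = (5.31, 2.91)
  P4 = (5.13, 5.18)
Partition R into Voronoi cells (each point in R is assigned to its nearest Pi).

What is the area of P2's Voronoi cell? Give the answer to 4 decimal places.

1. box [0,98]×[0,10]: [(0, 0) (98, 0) (98, 10) (0, 10)]
2. ⊥bis P2·P0 via (41.145,4.68): [(0, 0) (41.1827, 0) (41.1022, 10) (0, 10)]  |A|=411.4243
3. ⊥bis P2·P1 via (29.615,5.7): [(0, 0) (29.966, 0) (29.3502, 10) (0, 10)]  |A|=296.5811
4. ⊥bis P2·P3 via (7.07,3.665): [(8.6422, 0) (29.966, 0) (29.3502, 10) (4.3524, 10)]  |A|=231.6079
5. ⊥bis P2·P4 via (6.98,4.8): [(6.8515, 4.1744) (8.6422, 0) (29.966, 0) (29.3502, 10) (8.0481, 10)]  |A|=220.8431
6. canonical 5-gon: [(6.8515, 4.1744) (8.6422, 0) (29.966, 0) (29.3502, 10) (8.0481, 10)]
7. shoelace: 220.8431

Area of P2's cell: 220.8431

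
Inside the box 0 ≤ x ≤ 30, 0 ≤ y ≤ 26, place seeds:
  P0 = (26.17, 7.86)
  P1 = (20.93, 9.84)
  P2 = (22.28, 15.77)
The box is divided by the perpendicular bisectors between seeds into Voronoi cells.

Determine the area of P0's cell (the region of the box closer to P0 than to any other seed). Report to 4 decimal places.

Area of P0's cell: 97.4841

1. box [0,30]×[0,26]: [(0, 0) (30, 0) (30, 26) (0, 26)]
2. ⊥bis P0·P1 via (23.55,8.85): [(20.2059, 0) (30, 0) (30, 25.9197)]  |A|=126.9298
3. ⊥bis P0·P2 via (24.225,11.815): [(24.772, 12.084) (20.2059, 0) (30, 0) (30, 14.655)]  |A|=97.4841
4. canonical 4-gon: [(24.772, 12.084) (20.2059, 0) (30, 0) (30, 14.655)]
5. shoelace: 97.4841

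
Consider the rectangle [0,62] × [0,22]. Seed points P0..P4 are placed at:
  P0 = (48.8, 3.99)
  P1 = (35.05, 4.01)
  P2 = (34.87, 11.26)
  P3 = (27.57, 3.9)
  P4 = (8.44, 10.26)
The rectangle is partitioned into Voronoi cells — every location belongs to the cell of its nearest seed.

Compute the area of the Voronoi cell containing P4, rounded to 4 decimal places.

1. box [0,62]×[0,22]: [(0, 0) (62, 0) (62, 22) (0, 22)]
2. ⊥bis P4·P0 via (28.62,7.125): [(0, 0) (27.5131, 0) (30.9309, 22) (0, 22)]  |A|=642.8837
3. ⊥bis P4·P1 via (21.745,7.135): [(0, 0) (20.0692, 0) (25.2364, 22) (0, 22)]  |A|=498.3613
4. ⊥bis P4·P2 via (21.655,10.76): [(0, 0) (20.0692, 0) (21.7856, 7.3079) (21.2297, 22) (0, 22)]  |A|=468.9281
5. ⊥bis P4·P3 via (18.005,7.08): [(0, 0) (15.6512, 0) (21.4071, 17.3129) (21.2297, 22) (0, 22)]  |A|=420.7141
6. canonical 5-gon: [(0, 0) (15.6512, 0) (21.4071, 17.3129) (21.2297, 22) (0, 22)]
7. shoelace: 420.7141

Area of P4's cell: 420.7141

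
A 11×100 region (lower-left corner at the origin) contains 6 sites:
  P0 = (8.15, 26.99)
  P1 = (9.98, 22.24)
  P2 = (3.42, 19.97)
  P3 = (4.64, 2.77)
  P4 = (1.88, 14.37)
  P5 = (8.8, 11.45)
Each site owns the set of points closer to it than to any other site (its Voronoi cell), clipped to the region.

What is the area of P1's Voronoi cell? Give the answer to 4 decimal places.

Area of P1's cell: 31.0038

1. box [0,11]×[0,100]: [(0, 0) (11, 0) (11, 100) (0, 100)]
2. ⊥bis P1·P0 via (9.065,24.615): [(0, 21.1226) (0, 0) (11, 0) (11, 25.3605)]  |A|=255.6569
3. ⊥bis P1·P2 via (6.7,21.105): [(5.9065, 23.3981) (11, 8.6786) (11, 25.3605)]  |A|=42.4848
4. ⊥bis P1·P3 via (7.31,12.505): [(5.9065, 23.3981) (9.924, 11.7881) (11, 11.493) (11, 25.3605)]  |A|=40.9706
5. ⊥bis P1·P4 via (5.93,18.305): [(5.9065, 23.3981) (8.6308, 15.5253) (11, 13.0868) (11, 25.3605)]  |A|=37.2627
6. ⊥bis P1·P5 via (9.39,16.845): [(5.9065, 23.3981) (8.1263, 16.9832) (11, 16.6689) (11, 25.3605)]  |A|=31.0038
7. canonical 4-gon: [(5.9065, 23.3981) (8.1263, 16.9832) (11, 16.6689) (11, 25.3605)]
8. shoelace: 31.0038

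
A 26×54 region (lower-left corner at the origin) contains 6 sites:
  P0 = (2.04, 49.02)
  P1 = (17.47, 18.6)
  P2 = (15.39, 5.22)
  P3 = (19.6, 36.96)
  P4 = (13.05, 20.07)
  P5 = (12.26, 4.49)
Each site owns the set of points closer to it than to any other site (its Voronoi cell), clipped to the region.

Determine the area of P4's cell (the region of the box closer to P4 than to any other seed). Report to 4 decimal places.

Area of P4's cell: 293.8031

1. box [0,26]×[0,54]: [(0, 0) (26, 0) (26, 54) (0, 54)]
2. ⊥bis P4·P0 via (7.545,34.545): [(0, 31.6756) (0, 0) (26, 0) (26, 41.5636)]  |A|=952.1095
3. ⊥bis P4·P1 via (15.26,19.335): [(22.1681, 40.1063) (0, 31.6756) (0, 0) (8.8296, 0)]  |A|=528.1547
4. ⊥bis P4·P2 via (14.22,12.645): [(12.9695, 12.448) (22.1681, 40.1063) (0, 31.6756) (0, 10.4043)]  |A|=405.7304
5. ⊥bis P4·P3 via (16.325,28.515): [(12.9695, 12.448) (18.086, 27.8321) (4.1274, 33.2453) (0, 31.6756) (0, 10.4043)]  |A|=309.0166
6. ⊥bis P4·P5 via (12.655,12.28): [(12.0866, 12.3088) (12.9695, 12.448) (18.086, 27.8321) (4.1274, 33.2453) (0, 31.6756) (0, 12.9217)]  |A|=293.8031
7. canonical 6-gon: [(12.0866, 12.3088) (12.9695, 12.448) (18.086, 27.8321) (4.1274, 33.2453) (0, 31.6756) (0, 12.9217)]
8. shoelace: 293.8031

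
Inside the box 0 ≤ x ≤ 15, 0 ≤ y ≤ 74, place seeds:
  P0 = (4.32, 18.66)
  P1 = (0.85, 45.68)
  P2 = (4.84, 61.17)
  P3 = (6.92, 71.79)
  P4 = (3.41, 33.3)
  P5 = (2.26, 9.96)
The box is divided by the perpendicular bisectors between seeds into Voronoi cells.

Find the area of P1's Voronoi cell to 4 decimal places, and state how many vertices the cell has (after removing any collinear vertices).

Area of P1's cell: 174.3825 (4 vertices)

1. box [0,15]×[0,74]: [(0, 0) (15, 0) (15, 74) (0, 74)]
2. ⊥bis P1·P0 via (2.585,32.17): [(0, 31.838) (15, 33.7644) (15, 74) (0, 74)]  |A|=617.982
3. ⊥bis P1·P2 via (2.845,53.425): [(0, 54.1578) (0, 31.838) (15, 33.7644) (15, 50.294)]  |A|=291.3711
4. ⊥bis P1·P3 via (3.885,58.735): [(0, 54.1578) (0, 31.838) (15, 33.7644) (15, 50.294)]  |A|=291.3711
5. ⊥bis P1·P4 via (2.13,39.49): [(0, 54.1578) (0, 39.0495) (15, 42.1513) (15, 50.294)]  |A|=174.3825
6. ⊥bis P1·P5 via (1.555,27.82): [(0, 54.1578) (0, 39.0495) (15, 42.1513) (15, 50.294)]  |A|=174.3825
7. canonical 4-gon: [(0, 54.1578) (0, 39.0495) (15, 42.1513) (15, 50.294)]
8. shoelace: 174.3825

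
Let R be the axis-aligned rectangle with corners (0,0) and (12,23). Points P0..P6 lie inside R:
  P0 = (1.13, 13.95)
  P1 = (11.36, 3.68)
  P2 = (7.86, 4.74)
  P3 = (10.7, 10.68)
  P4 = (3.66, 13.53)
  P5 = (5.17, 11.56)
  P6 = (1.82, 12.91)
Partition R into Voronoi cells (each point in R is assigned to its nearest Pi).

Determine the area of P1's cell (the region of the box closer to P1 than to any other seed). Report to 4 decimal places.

Area of P1's cell: 18.5396

1. box [0,12]×[0,23]: [(0, 0) (12, 0) (12, 23) (0, 23)]
2. ⊥bis P1·P0 via (6.245,8.815): [(0, 2.5943) (0, 0) (12, 0) (12, 14.5476)]  |A|=102.8515
3. ⊥bis P1·P2 via (9.61,4.21): [(8.335, 0) (12, 0) (12, 12.1015)]  |A|=22.1762
4. ⊥bis P1·P3 via (11.03,7.18): [(10.4942, 7.1295) (8.335, 0) (12, 0) (12, 7.2715)]  |A|=18.5396
5. ⊥bis P1·P4 via (7.51,8.605): [(10.4942, 7.1295) (8.335, 0) (12, 0) (12, 7.2715)]  |A|=18.5396
6. ⊥bis P1·P5 via (8.265,7.62): [(10.4942, 7.1295) (8.335, 0) (12, 0) (12, 7.2715)]  |A|=18.5396
7. ⊥bis P1·P6 via (6.59,8.295): [(10.4942, 7.1295) (8.335, 0) (12, 0) (12, 7.2715)]  |A|=18.5396
8. canonical 4-gon: [(10.4942, 7.1295) (8.335, 0) (12, 0) (12, 7.2715)]
9. shoelace: 18.5396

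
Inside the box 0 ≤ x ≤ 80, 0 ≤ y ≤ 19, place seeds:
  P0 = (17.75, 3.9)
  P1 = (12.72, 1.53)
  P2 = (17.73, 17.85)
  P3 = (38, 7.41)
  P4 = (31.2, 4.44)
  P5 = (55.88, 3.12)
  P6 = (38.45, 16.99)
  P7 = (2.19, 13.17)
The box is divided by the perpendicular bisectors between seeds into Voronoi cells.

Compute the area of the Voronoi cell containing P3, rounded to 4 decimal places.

Area of P3's cell: 152.3945

1. box [0,80]×[0,19]: [(0, 0) (80, 0) (80, 19) (0, 19)]
2. ⊥bis P3·P0 via (27.875,5.655): [(28.8552, 0) (80, 0) (80, 19) (25.5619, 19)]  |A|=1003.0379
3. ⊥bis P3·P1 via (25.36,4.47): [(28.8552, 0) (80, 0) (80, 19) (25.5619, 19)]  |A|=1003.0379
4. ⊥bis P3·P2 via (27.865,12.63): [(26.9679, 10.8882) (28.8552, 0) (80, 0) (80, 19) (31.1458, 19)]  |A|=980.3899
5. ⊥bis P3·P4 via (34.6,5.925): [(29.9248, 16.6292) (37.1878, 0) (80, 0) (80, 19) (31.1458, 19)]  |A|=889.5923
6. ⊥bis P3·P5 via (46.94,5.265): [(29.9248, 16.6292) (37.1878, 0) (45.6768, 0) (50.2355, 19) (31.1458, 19)]  |A|=280.7585
7. ⊥bis P3·P6 via (38.225,12.2): [(31.726, 12.5053) (37.1878, 0) (45.6768, 0) (48.4883, 11.7179)]  |A|=152.3945
8. ⊥bis P3·P7 via (20.095,10.29): [(31.726, 12.5053) (37.1878, 0) (45.6768, 0) (48.4883, 11.7179)]  |A|=152.3945
9. canonical 4-gon: [(31.726, 12.5053) (37.1878, 0) (45.6768, 0) (48.4883, 11.7179)]
10. shoelace: 152.3945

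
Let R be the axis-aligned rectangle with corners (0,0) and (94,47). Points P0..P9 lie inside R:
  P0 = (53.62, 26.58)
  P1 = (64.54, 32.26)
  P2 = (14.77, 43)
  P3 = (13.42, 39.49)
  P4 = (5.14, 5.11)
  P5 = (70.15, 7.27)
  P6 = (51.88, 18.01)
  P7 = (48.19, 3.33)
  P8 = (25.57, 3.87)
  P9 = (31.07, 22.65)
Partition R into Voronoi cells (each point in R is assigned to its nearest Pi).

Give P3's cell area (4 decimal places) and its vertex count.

Area of P3's cell: 419.1696 (4 vertices)

1. box [0,94]×[0,47]: [(0, 0) (94, 0) (94, 47) (0, 47)]
2. ⊥bis P3·P0 via (33.52,33.035): [(0, 0) (22.911, 0) (38.0048, 47) (0, 47)]  |A|=1431.5208
3. ⊥bis P3·P1 via (38.98,35.875): [(0, 0) (22.911, 0) (38.0048, 47) (0, 47)]  |A|=1431.5208
4. ⊥bis P3·P2 via (14.095,41.245): [(0, 46.6662) (0, 0) (22.911, 0) (33.7312, 33.6926)]  |A|=1173.0182
5. ⊥bis P3·P4 via (9.28,22.3): [(0, 46.6662) (0, 24.535) (28.5798, 17.6519) (33.7312, 33.6926)]  |A|=620.2048
6. ⊥bis P3·P5 via (41.785,23.38): [(0, 46.6662) (0, 24.535) (28.5798, 17.6519) (33.7312, 33.6926)]  |A|=620.2048
7. ⊥bis P3·P6 via (32.65,28.75): [(0, 46.6662) (0, 24.535) (26.704, 18.1036) (31.4591, 26.6178) (33.7312, 33.6926)]  |A|=611.1453
8. ⊥bis P3·P7 via (30.805,21.41): [(0, 46.6662) (0, 24.535) (26.704, 18.1036) (31.4591, 26.6178) (33.7312, 33.6926)]  |A|=611.1453
9. ⊥bis P3·P8 via (19.495,21.68): [(0, 46.6662) (0, 24.535) (16.3329, 20.6014) (30.868, 25.5593) (31.4591, 26.6178) (33.7312, 33.6926)]  |A|=567.283
10. ⊥bis P3·P9 via (22.245,31.07): [(27.159, 36.2204) (0, 46.6662) (0, 24.535) (13.0184, 21.3996)]  |A|=419.1696
11. canonical 4-gon: [(27.159, 36.2204) (0, 46.6662) (0, 24.535) (13.0184, 21.3996)]
12. shoelace: 419.1696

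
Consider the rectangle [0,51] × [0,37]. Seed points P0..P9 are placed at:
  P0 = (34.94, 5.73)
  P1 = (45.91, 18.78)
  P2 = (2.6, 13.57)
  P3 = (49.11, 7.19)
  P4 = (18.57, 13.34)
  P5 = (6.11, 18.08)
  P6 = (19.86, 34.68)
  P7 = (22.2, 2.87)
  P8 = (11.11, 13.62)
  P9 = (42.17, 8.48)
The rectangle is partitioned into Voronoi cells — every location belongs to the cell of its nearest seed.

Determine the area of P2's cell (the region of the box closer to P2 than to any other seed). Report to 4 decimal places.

Area of P2's cell: 113.9714

1. box [0,51]×[0,37]: [(0, 0) (51, 0) (51, 37) (0, 37)]
2. ⊥bis P2·P0 via (18.77,9.65): [(0, 0) (16.4306, 0) (25.4003, 37) (0, 37)]  |A|=773.8718
3. ⊥bis P2·P1 via (24.255,16.175): [(0, 0) (16.4306, 0) (22.9605, 26.9359) (21.7498, 37) (0, 37)]  |A|=755.5025
4. ⊥bis P2·P3 via (25.855,10.38): [(0, 0) (16.4306, 0) (22.9605, 26.9359) (21.7498, 37) (0, 37)]  |A|=755.5025
5. ⊥bis P2·P4 via (10.585,13.455): [(0, 0) (10.3912, 0) (10.9241, 37) (0, 37)]  |A|=394.3334
6. ⊥bis P2·P5 via (4.355,15.825): [(0, 19.2144) (0, 0) (10.3912, 0) (10.5497, 11.0038)]  |A|=158.5246
7. ⊥bis P2·P6 via (11.23,24.125): [(0, 19.2144) (0, 0) (10.3912, 0) (10.5497, 11.0038)]  |A|=158.5246
8. ⊥bis P2·P7 via (12.4,8.22): [(0, 19.2144) (0, 0) (7.9126, 0) (10.4584, 4.6634) (10.5497, 11.0038)]  |A|=152.7451
9. ⊥bis P2·P8 via (6.855,13.595): [(6.8533, 13.8806) (0, 19.2144) (0, 0) (6.9349, 0)]  |A|=113.9714
10. ⊥bis P2·P9 via (22.385,11.025): [(6.8533, 13.8806) (0, 19.2144) (0, 0) (6.9349, 0)]  |A|=113.9714
11. canonical 4-gon: [(6.8533, 13.8806) (0, 19.2144) (0, 0) (6.9349, 0)]
12. shoelace: 113.9714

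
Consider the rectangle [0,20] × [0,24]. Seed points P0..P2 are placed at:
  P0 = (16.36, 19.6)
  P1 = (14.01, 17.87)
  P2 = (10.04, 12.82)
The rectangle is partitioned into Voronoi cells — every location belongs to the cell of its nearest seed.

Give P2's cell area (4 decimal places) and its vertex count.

Area of P2's cell: 338.3333 (5 vertices)

1. box [0,20]×[0,24]: [(0, 0) (20, 0) (20, 24) (0, 24)]
2. ⊥bis P2·P0 via (13.2,16.21): [(0, 0) (20, 0) (20, 9.8714) (4.843, 24) (0, 24)]  |A|=372.9261
3. ⊥bis P2·P1 via (12.025,15.345): [(0, 0) (20, 0) (20, 9.0755) (1.0155, 24) (0, 24)]  |A|=338.3333
4. canonical 5-gon: [(0, 0) (20, 0) (20, 9.0755) (1.0155, 24) (0, 24)]
5. shoelace: 338.3333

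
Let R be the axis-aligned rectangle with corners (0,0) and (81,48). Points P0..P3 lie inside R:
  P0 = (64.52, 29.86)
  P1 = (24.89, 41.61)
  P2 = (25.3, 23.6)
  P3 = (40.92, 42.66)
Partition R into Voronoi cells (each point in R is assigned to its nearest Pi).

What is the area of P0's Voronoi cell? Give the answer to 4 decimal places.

1. box [0,81]×[0,48]: [(0, 0) (81, 0) (81, 48) (0, 48)]
2. ⊥bis P0·P1 via (44.705,35.735): [(34.1098, 0) (81, 0) (81, 48) (48.3415, 48)]  |A|=1909.1683
3. ⊥bis P0·P2 via (44.91,26.73): [(43.9039, 33.0332) (49.1764, 0) (81, 0) (81, 48) (48.3415, 48)]  |A|=1660.3194
4. ⊥bis P0·P3 via (52.72,36.26): [(45.5105, 22.9675) (49.1764, 0) (81, 0) (81, 48) (59.0875, 48)]  |A|=1491.4641
5. canonical 5-gon: [(45.5105, 22.9675) (49.1764, 0) (81, 0) (81, 48) (59.0875, 48)]
6. shoelace: 1491.4641

Area of P0's cell: 1491.4641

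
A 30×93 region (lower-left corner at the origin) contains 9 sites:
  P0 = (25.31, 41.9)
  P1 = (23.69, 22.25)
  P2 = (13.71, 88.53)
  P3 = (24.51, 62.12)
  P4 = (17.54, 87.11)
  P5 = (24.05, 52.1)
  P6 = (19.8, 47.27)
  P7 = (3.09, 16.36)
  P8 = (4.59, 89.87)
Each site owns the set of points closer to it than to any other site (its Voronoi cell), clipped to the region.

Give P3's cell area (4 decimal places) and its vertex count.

Area of P3's cell: 427.2757 (7 vertices)

1. box [0,30]×[0,93]: [(0, 0) (30, 0) (30, 93) (0, 93)]
2. ⊥bis P3·P0 via (24.91,52.01): [(0, 51.0244) (30, 52.2114) (30, 93) (0, 93)]  |A|=1241.4626
3. ⊥bis P3·P1 via (24.1,42.185): [(0, 51.0244) (30, 52.2114) (30, 93) (0, 93)]  |A|=1241.4626
4. ⊥bis P3·P2 via (19.11,75.325): [(0, 67.5102) (0, 51.0244) (30, 52.2114) (30, 79.7783)]  |A|=660.7908
5. ⊥bis P3·P4 via (21.025,74.615): [(9.5417, 71.4122) (0, 67.5102) (0, 51.0244) (30, 52.2114) (30, 77.1182)]  |A|=633.5804
6. ⊥bis P3·P5 via (24.28,57.11): [(9.5417, 71.4122) (0, 67.5102) (0, 58.2247) (30, 56.8474) (30, 77.1182)]  |A|=456.0369
7. ⊥bis P3·P6 via (22.155,54.695): [(9.5417, 71.4122) (0, 67.5102) (0, 61.7219) (12.8926, 57.6328) (30, 56.8474) (30, 77.1182)]  |A|=433.4924
8. ⊥bis P3·P7 via (13.8,39.24): [(9.5417, 71.4122) (0, 67.5102) (0, 61.7219) (12.8926, 57.6328) (30, 56.8474) (30, 77.1182)]  |A|=433.4924
9. ⊥bis P3·P8 via (14.55,75.995): [(9.5417, 71.4122) (6.3443, 70.1047) (0, 65.5505) (0, 61.7219) (12.8926, 57.6328) (30, 56.8474) (30, 77.1182)]  |A|=427.2757
10. canonical 7-gon: [(9.5417, 71.4122) (6.3443, 70.1047) (0, 65.5505) (0, 61.7219) (12.8926, 57.6328) (30, 56.8474) (30, 77.1182)]
11. shoelace: 427.2757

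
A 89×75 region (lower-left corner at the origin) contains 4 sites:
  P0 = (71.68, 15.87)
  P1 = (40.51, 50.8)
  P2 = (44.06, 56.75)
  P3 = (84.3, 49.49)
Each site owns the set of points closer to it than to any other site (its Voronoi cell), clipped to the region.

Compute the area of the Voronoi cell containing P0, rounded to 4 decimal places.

1. box [0,89]×[0,75]: [(0, 0) (89, 0) (89, 75) (0, 75)]
2. ⊥bis P0·P1 via (56.095,33.335): [(18.7388, 0) (89, 0) (89, 62.698)]  |A|=2202.6164
3. ⊥bis P0·P2 via (57.87,36.31): [(64.2887, 40.6467) (18.7388, 0) (89, 0) (89, 57.3425)]  |A|=2136.4467
4. ⊥bis P0·P3 via (77.99,32.68): [(62.0614, 38.6591) (18.7388, 0) (89, 0) (89, 28.5472)]  |A|=1742.6286
5. canonical 4-gon: [(62.0614, 38.6591) (18.7388, 0) (89, 0) (89, 28.5472)]
6. shoelace: 1742.6286

Area of P0's cell: 1742.6286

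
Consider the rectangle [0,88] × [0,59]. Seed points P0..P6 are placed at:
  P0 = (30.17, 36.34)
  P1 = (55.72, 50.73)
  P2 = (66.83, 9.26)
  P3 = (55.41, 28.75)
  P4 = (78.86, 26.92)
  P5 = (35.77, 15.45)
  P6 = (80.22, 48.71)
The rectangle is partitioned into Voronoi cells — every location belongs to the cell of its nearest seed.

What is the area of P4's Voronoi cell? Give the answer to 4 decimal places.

Area of P4's cell: 478.0323

1. box [0,88]×[0,59]: [(0, 0) (88, 0) (88, 59) (0, 59)]
2. ⊥bis P4·P0 via (54.515,31.63): [(48.3956, 0) (88, 0) (88, 59) (59.8102, 59)]  |A|=1999.9282
3. ⊥bis P4·P1 via (67.29,38.825): [(53.2711, 25.2006) (48.3956, 0) (88, 0) (88, 58.9522)]  |A|=1522.7003
4. ⊥bis P4·P2 via (72.845,18.09): [(57.0357, 28.8593) (88, 7.7664) (88, 58.9522)]  |A|=792.4658
5. ⊥bis P4·P3 via (67.135,27.835): [(68.0503, 39.5639) (66.7011, 22.2752) (88, 7.7664) (88, 58.9522)]  |A|=704.4732
6. ⊥bis P4·P5 via (57.315,21.185): [(68.0503, 39.5639) (66.7011, 22.2752) (88, 7.7664) (88, 58.9522)]  |A|=704.4732
7. ⊥bis P4·P6 via (79.54,37.815): [(67.9702, 38.5371) (66.7011, 22.2752) (88, 7.7664) (88, 37.287)]  |A|=478.0323
8. canonical 4-gon: [(67.9702, 38.5371) (66.7011, 22.2752) (88, 7.7664) (88, 37.287)]
9. shoelace: 478.0323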